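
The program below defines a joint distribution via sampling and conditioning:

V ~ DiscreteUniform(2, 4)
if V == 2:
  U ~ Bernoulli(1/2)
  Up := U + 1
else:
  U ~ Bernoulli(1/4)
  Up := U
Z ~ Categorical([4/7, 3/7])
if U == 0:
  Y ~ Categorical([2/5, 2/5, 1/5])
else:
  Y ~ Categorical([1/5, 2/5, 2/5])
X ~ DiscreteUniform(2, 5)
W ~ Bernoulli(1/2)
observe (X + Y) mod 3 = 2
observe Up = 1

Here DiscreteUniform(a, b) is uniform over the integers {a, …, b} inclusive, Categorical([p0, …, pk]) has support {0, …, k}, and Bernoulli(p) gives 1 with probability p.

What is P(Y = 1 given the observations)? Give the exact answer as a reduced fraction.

Enumerate traces; 48 have nonzero weight after conditioning:
  (V=2, U=0, Z=0, Y=0, X=2, W=0) weight 1/210
  (V=2, U=0, Z=0, Y=0, X=2, W=1) weight 1/210
  (V=2, U=0, Z=0, Y=0, X=5, W=0) weight 1/210
  (V=2, U=0, Z=0, Y=0, X=5, W=1) weight 1/210
  (V=2, U=0, Z=0, Y=1, X=4, W=0) weight 1/210
  (V=2, U=0, Z=0, Y=1, X=4, W=1) weight 1/210
  (V=2, U=0, Z=0, Y=2, X=3, W=0) weight 1/420
  (V=2, U=0, Z=0, Y=2, X=3, W=1) weight 1/420
  … 40 more
Group by Y:
  weight(Y=0) = 1/20
  weight(Y=1) = 1/30
  weight(Y=2) = 1/40
Total weight = 1/20 + 1/30 + 1/40 = 13/120
P(Y=0 | obs) = 1/20 / 13/120 = 6/13
P(Y=1 | obs) = 1/30 / 13/120 = 4/13
P(Y=2 | obs) = 1/40 / 13/120 = 3/13

P(Y = 1 | obs) = 4/13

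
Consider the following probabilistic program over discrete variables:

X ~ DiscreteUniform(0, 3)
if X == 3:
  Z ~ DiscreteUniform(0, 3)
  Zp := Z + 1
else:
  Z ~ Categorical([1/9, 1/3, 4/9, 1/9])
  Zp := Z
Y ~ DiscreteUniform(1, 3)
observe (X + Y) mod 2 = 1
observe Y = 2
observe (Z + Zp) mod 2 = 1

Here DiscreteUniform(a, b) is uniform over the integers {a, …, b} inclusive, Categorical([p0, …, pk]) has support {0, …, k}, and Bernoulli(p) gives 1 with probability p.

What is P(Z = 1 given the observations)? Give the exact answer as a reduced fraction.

P(Z = 1 | obs) = 1/4

Enumerate traces; 4 have nonzero weight after conditioning:
  (X=3, Z=0, Y=2) weight 1/48
  (X=3, Z=1, Y=2) weight 1/48
  (X=3, Z=2, Y=2) weight 1/48
  (X=3, Z=3, Y=2) weight 1/48
Group by Z:
  weight(Z=0) = 1/48
  weight(Z=1) = 1/48
  weight(Z=2) = 1/48
  weight(Z=3) = 1/48
Total weight = 1/48 + 1/48 + 1/48 + 1/48 = 1/12
P(Z=0 | obs) = 1/48 / 1/12 = 1/4
P(Z=1 | obs) = 1/48 / 1/12 = 1/4
P(Z=2 | obs) = 1/48 / 1/12 = 1/4
P(Z=3 | obs) = 1/48 / 1/12 = 1/4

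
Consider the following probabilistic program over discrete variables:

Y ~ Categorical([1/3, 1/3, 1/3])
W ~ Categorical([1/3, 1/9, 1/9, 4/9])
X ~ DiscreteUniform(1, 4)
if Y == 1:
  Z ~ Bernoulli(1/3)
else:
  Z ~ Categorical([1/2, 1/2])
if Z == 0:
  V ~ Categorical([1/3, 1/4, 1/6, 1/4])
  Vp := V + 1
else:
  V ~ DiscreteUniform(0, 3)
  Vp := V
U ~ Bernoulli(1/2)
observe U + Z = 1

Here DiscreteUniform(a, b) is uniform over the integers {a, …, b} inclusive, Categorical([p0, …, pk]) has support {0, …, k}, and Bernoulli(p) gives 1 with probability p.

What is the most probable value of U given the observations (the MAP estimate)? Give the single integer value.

Enumerate traces; 384 have nonzero weight after conditioning:
  (Y=0, W=0, X=1, Z=0, V=0, U=1) weight 1/432
  (Y=0, W=0, X=1, Z=0, V=1, U=1) weight 1/576
  (Y=0, W=0, X=1, Z=0, V=2, U=1) weight 1/864
  (Y=0, W=0, X=1, Z=0, V=3, U=1) weight 1/576
  (Y=0, W=0, X=1, Z=1, V=0, U=0) weight 1/576
  (Y=0, W=0, X=1, Z=1, V=1, U=0) weight 1/576
  (Y=0, W=0, X=1, Z=1, V=2, U=0) weight 1/576
  (Y=0, W=0, X=1, Z=1, V=3, U=0) weight 1/576
  … 376 more
Group by U:
  weight(U=0) = 2/9
  weight(U=1) = 5/18
Total weight = 2/9 + 5/18 = 1/2
P(U=0 | obs) = 2/9 / 1/2 = 4/9
P(U=1 | obs) = 5/18 / 1/2 = 5/9
argmax = 1

argmax_v P(U = v | obs) = 1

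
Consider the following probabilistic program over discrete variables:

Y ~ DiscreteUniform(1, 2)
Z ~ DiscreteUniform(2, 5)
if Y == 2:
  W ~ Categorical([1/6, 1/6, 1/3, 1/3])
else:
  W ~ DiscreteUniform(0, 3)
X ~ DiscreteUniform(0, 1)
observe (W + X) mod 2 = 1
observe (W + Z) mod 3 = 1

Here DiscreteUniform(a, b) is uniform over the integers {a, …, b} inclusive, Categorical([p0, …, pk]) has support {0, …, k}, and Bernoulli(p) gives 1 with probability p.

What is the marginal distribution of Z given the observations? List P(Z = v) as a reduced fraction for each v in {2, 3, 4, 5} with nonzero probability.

Enumerate traces; 10 have nonzero weight after conditioning:
  (Y=1, Z=2, W=2, X=1) weight 1/64
  (Y=1, Z=3, W=1, X=0) weight 1/64
  (Y=1, Z=4, W=0, X=1) weight 1/64
  (Y=1, Z=4, W=3, X=0) weight 1/64
  (Y=1, Z=5, W=2, X=1) weight 1/64
  (Y=2, Z=2, W=2, X=1) weight 1/48
  (Y=2, Z=3, W=1, X=0) weight 1/96
  (Y=2, Z=4, W=0, X=1) weight 1/96
  … 2 more
Group by Z:
  weight(Z=2) = 7/192
  weight(Z=3) = 5/192
  weight(Z=4) = 1/16
  weight(Z=5) = 7/192
Total weight = 7/192 + 5/192 + 1/16 + 7/192 = 31/192
P(Z=2 | obs) = 7/192 / 31/192 = 7/31
P(Z=3 | obs) = 5/192 / 31/192 = 5/31
P(Z=4 | obs) = 1/16 / 31/192 = 12/31
P(Z=5 | obs) = 7/192 / 31/192 = 7/31

P(Z=2) = 7/31, P(Z=3) = 5/31, P(Z=4) = 12/31, P(Z=5) = 7/31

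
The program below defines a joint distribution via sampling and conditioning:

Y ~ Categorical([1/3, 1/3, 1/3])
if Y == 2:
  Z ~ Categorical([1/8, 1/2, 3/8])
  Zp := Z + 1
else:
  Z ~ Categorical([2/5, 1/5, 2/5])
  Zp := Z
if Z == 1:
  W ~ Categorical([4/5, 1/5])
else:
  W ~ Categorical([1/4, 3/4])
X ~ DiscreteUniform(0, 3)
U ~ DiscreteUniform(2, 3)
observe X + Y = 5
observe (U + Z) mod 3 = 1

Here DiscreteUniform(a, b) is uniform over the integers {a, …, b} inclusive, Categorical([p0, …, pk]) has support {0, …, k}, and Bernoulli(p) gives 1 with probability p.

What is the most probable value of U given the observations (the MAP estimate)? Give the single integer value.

Enumerate traces; 4 have nonzero weight after conditioning:
  (Y=2, Z=1, W=0, X=3, U=3) weight 1/60
  (Y=2, Z=1, W=1, X=3, U=3) weight 1/240
  (Y=2, Z=2, W=0, X=3, U=2) weight 1/256
  (Y=2, Z=2, W=1, X=3, U=2) weight 3/256
Group by U:
  weight(U=2) = 1/64
  weight(U=3) = 1/48
Total weight = 1/64 + 1/48 = 7/192
P(U=2 | obs) = 1/64 / 7/192 = 3/7
P(U=3 | obs) = 1/48 / 7/192 = 4/7
argmax = 3

argmax_v P(U = v | obs) = 3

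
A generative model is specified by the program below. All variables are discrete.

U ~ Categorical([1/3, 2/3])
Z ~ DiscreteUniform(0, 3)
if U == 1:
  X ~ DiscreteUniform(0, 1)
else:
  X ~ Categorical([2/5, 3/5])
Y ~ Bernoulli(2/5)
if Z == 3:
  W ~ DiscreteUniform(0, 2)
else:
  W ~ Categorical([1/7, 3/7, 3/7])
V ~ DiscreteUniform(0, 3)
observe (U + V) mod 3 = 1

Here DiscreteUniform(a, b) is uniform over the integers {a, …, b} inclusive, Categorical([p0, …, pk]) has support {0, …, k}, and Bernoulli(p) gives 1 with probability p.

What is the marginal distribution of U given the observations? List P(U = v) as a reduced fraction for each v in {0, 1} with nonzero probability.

P(U=0) = 1/5, P(U=1) = 4/5

Enumerate traces; 144 have nonzero weight after conditioning:
  (U=0, Z=0, X=0, Y=0, W=0, V=1) weight 1/1400
  (U=0, Z=0, X=0, Y=0, W=1, V=1) weight 3/1400
  (U=0, Z=0, X=0, Y=0, W=2, V=1) weight 3/1400
  (U=0, Z=0, X=0, Y=1, W=0, V=1) weight 1/2100
  (U=0, Z=0, X=0, Y=1, W=1, V=1) weight 1/700
  (U=0, Z=0, X=0, Y=1, W=2, V=1) weight 1/700
  (U=0, Z=0, X=1, Y=0, W=0, V=1) weight 3/2800
  (U=0, Z=0, X=1, Y=0, W=1, V=1) weight 9/2800
  (U=1, Z=0, X=0, Y=0, W=0, V=0) weight 1/560
  … 135 more
Group by U:
  weight(U=0) = 1/12
  weight(U=1) = 1/3
Total weight = 1/12 + 1/3 = 5/12
P(U=0 | obs) = 1/12 / 5/12 = 1/5
P(U=1 | obs) = 1/3 / 5/12 = 4/5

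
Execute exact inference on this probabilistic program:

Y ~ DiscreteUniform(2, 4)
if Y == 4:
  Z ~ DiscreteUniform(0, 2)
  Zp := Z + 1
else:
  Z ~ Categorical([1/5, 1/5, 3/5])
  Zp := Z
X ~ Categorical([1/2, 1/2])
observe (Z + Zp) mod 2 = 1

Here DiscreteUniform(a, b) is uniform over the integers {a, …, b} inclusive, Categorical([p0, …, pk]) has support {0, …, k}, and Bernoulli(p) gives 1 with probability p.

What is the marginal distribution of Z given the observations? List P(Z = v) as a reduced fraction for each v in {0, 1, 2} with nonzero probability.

Enumerate traces; 6 have nonzero weight after conditioning:
  (Y=4, Z=0, X=0) weight 1/18
  (Y=4, Z=0, X=1) weight 1/18
  (Y=4, Z=1, X=0) weight 1/18
  (Y=4, Z=1, X=1) weight 1/18
  (Y=4, Z=2, X=0) weight 1/18
  (Y=4, Z=2, X=1) weight 1/18
Group by Z:
  weight(Z=0) = 1/9
  weight(Z=1) = 1/9
  weight(Z=2) = 1/9
Total weight = 1/9 + 1/9 + 1/9 = 1/3
P(Z=0 | obs) = 1/9 / 1/3 = 1/3
P(Z=1 | obs) = 1/9 / 1/3 = 1/3
P(Z=2 | obs) = 1/9 / 1/3 = 1/3

P(Z=0) = 1/3, P(Z=1) = 1/3, P(Z=2) = 1/3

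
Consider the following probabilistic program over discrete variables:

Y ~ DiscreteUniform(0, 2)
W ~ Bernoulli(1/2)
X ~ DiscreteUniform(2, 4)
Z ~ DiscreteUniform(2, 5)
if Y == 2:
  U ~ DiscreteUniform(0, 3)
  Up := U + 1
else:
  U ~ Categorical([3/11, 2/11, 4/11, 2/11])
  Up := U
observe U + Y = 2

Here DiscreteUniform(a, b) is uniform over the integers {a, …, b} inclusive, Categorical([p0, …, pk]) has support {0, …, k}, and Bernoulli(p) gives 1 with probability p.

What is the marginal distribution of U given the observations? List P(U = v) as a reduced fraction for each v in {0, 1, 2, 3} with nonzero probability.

P(U=0) = 11/35, P(U=1) = 8/35, P(U=2) = 16/35

Enumerate traces; 72 have nonzero weight after conditioning:
  (Y=0, W=0, X=2, Z=2, U=2) weight 1/198
  (Y=0, W=0, X=2, Z=3, U=2) weight 1/198
  (Y=0, W=0, X=2, Z=4, U=2) weight 1/198
  (Y=0, W=0, X=2, Z=5, U=2) weight 1/198
  (Y=0, W=0, X=3, Z=2, U=2) weight 1/198
  (Y=0, W=0, X=3, Z=3, U=2) weight 1/198
  (Y=0, W=0, X=3, Z=4, U=2) weight 1/198
  (Y=0, W=0, X=3, Z=5, U=2) weight 1/198
  (Y=1, W=0, X=2, Z=2, U=1) weight 1/396
  (Y=2, W=0, X=2, Z=2, U=0) weight 1/288
  … 62 more
Group by U:
  weight(U=0) = 1/12
  weight(U=1) = 2/33
  weight(U=2) = 4/33
Total weight = 1/12 + 2/33 + 4/33 = 35/132
P(U=0 | obs) = 1/12 / 35/132 = 11/35
P(U=1 | obs) = 2/33 / 35/132 = 8/35
P(U=2 | obs) = 4/33 / 35/132 = 16/35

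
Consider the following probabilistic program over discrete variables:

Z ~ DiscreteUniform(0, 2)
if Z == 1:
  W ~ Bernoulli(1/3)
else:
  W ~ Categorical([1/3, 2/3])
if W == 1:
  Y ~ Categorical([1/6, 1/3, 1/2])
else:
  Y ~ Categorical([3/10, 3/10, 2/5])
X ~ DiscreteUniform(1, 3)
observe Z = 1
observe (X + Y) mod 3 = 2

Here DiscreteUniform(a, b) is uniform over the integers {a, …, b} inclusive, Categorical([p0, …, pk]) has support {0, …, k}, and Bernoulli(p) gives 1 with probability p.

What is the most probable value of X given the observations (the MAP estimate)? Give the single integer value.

argmax_v P(X = v | obs) = 3

Enumerate traces; 6 have nonzero weight after conditioning:
  (Z=1, W=0, Y=0, X=2) weight 1/45
  (Z=1, W=0, Y=1, X=1) weight 1/45
  (Z=1, W=0, Y=2, X=3) weight 4/135
  (Z=1, W=1, Y=0, X=2) weight 1/162
  (Z=1, W=1, Y=1, X=1) weight 1/81
  (Z=1, W=1, Y=2, X=3) weight 1/54
Group by X:
  weight(X=1) = 14/405
  weight(X=2) = 23/810
  weight(X=3) = 13/270
Total weight = 14/405 + 23/810 + 13/270 = 1/9
P(X=1 | obs) = 14/405 / 1/9 = 14/45
P(X=2 | obs) = 23/810 / 1/9 = 23/90
P(X=3 | obs) = 13/270 / 1/9 = 13/30
argmax = 3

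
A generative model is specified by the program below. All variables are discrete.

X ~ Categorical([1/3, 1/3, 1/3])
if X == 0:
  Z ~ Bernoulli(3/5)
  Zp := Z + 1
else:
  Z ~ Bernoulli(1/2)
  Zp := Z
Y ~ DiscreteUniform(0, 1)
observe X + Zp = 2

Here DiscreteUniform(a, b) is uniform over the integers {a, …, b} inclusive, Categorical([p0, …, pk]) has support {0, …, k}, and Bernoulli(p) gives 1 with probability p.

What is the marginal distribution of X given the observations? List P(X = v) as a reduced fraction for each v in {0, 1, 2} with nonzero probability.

P(X=0) = 3/8, P(X=1) = 5/16, P(X=2) = 5/16

Enumerate traces; 6 have nonzero weight after conditioning:
  (X=0, Z=1, Y=0) weight 1/10
  (X=0, Z=1, Y=1) weight 1/10
  (X=1, Z=1, Y=0) weight 1/12
  (X=1, Z=1, Y=1) weight 1/12
  (X=2, Z=0, Y=0) weight 1/12
  (X=2, Z=0, Y=1) weight 1/12
Group by X:
  weight(X=0) = 1/5
  weight(X=1) = 1/6
  weight(X=2) = 1/6
Total weight = 1/5 + 1/6 + 1/6 = 8/15
P(X=0 | obs) = 1/5 / 8/15 = 3/8
P(X=1 | obs) = 1/6 / 8/15 = 5/16
P(X=2 | obs) = 1/6 / 8/15 = 5/16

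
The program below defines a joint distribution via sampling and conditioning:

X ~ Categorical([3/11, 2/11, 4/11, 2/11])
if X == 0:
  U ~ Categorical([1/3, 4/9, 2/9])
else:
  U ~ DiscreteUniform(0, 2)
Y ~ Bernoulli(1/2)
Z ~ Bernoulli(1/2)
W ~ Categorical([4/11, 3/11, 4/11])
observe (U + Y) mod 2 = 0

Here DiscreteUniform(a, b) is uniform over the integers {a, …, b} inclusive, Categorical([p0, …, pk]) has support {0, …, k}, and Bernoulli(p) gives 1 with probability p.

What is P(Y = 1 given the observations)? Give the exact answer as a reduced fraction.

Enumerate traces; 72 have nonzero weight after conditioning:
  (X=0, U=0, Y=0, Z=0, W=0) weight 1/121
  (X=0, U=0, Y=0, Z=0, W=1) weight 3/484
  (X=0, U=0, Y=0, Z=0, W=2) weight 1/121
  (X=0, U=0, Y=0, Z=1, W=0) weight 1/121
  (X=0, U=0, Y=0, Z=1, W=1) weight 3/484
  (X=0, U=0, Y=0, Z=1, W=2) weight 1/121
  (X=0, U=1, Y=1, Z=0, W=0) weight 4/363
  (X=0, U=1, Y=1, Z=0, W=1) weight 1/121
  … 64 more
Group by Y:
  weight(Y=0) = 7/22
  weight(Y=1) = 2/11
Total weight = 7/22 + 2/11 = 1/2
P(Y=0 | obs) = 7/22 / 1/2 = 7/11
P(Y=1 | obs) = 2/11 / 1/2 = 4/11

P(Y = 1 | obs) = 4/11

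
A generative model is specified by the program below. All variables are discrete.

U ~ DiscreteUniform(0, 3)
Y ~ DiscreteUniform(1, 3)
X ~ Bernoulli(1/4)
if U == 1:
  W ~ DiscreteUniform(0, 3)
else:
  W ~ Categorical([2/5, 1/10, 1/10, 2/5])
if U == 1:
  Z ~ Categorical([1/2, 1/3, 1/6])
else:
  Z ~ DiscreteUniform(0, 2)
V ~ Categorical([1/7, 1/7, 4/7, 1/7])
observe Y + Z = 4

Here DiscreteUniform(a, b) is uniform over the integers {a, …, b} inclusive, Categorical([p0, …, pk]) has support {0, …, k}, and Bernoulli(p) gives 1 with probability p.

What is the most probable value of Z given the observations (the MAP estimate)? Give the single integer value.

Enumerate traces; 256 have nonzero weight after conditioning:
  (U=0, Y=2, X=0, W=0, Z=2, V=0) weight 1/840
  (U=0, Y=2, X=0, W=0, Z=2, V=1) weight 1/840
  (U=0, Y=2, X=0, W=0, Z=2, V=2) weight 1/210
  (U=0, Y=2, X=0, W=0, Z=2, V=3) weight 1/840
  (U=0, Y=2, X=0, W=1, Z=2, V=0) weight 1/3360
  (U=0, Y=2, X=0, W=1, Z=2, V=1) weight 1/3360
  (U=0, Y=2, X=0, W=1, Z=2, V=2) weight 1/840
  (U=0, Y=2, X=0, W=1, Z=2, V=3) weight 1/3360
  (U=0, Y=3, X=0, W=0, Z=1, V=0) weight 1/840
  … 247 more
Group by Z:
  weight(Z=1) = 1/9
  weight(Z=2) = 7/72
Total weight = 1/9 + 7/72 = 5/24
P(Z=1 | obs) = 1/9 / 5/24 = 8/15
P(Z=2 | obs) = 7/72 / 5/24 = 7/15
argmax = 1

argmax_v P(Z = v | obs) = 1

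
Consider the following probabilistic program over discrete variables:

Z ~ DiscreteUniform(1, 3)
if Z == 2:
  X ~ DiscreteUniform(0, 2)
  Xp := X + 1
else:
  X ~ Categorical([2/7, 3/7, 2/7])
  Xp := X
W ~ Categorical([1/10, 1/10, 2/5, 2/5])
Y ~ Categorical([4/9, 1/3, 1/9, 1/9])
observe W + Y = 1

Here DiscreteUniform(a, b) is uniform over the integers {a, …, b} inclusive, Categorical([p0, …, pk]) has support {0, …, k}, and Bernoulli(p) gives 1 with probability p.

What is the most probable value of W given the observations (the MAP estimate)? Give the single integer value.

Enumerate traces; 18 have nonzero weight after conditioning:
  (Z=1, X=0, W=0, Y=1) weight 1/315
  (Z=1, X=0, W=1, Y=0) weight 4/945
  (Z=1, X=1, W=0, Y=1) weight 1/210
  (Z=1, X=1, W=1, Y=0) weight 2/315
  (Z=1, X=2, W=0, Y=1) weight 1/315
  (Z=1, X=2, W=1, Y=0) weight 4/945
  (Z=2, X=0, W=0, Y=1) weight 1/270
  (Z=2, X=0, W=1, Y=0) weight 2/405
  … 10 more
Group by W:
  weight(W=0) = 1/30
  weight(W=1) = 2/45
Total weight = 1/30 + 2/45 = 7/90
P(W=0 | obs) = 1/30 / 7/90 = 3/7
P(W=1 | obs) = 2/45 / 7/90 = 4/7
argmax = 1

argmax_v P(W = v | obs) = 1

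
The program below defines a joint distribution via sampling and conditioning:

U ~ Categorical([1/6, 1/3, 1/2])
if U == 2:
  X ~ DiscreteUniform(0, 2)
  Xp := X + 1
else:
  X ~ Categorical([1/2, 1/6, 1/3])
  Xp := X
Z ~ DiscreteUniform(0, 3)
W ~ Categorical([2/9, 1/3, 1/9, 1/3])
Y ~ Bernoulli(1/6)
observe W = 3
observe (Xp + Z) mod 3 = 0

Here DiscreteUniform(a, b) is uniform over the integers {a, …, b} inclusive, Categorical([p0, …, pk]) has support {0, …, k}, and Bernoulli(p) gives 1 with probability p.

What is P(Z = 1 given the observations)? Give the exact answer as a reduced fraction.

P(Z = 1 | obs) = 4/17

Enumerate traces; 24 have nonzero weight after conditioning:
  (U=0, X=0, Z=0, W=3, Y=0) weight 5/864
  (U=0, X=0, Z=0, W=3, Y=1) weight 1/864
  (U=0, X=0, Z=3, W=3, Y=0) weight 5/864
  (U=0, X=0, Z=3, W=3, Y=1) weight 1/864
  (U=0, X=1, Z=2, W=3, Y=0) weight 5/2592
  (U=0, X=1, Z=2, W=3, Y=1) weight 1/2592
  (U=0, X=2, Z=1, W=3, Y=0) weight 5/1296
  (U=0, X=2, Z=1, W=3, Y=1) weight 1/1296
  … 16 more
Group by Z:
  weight(Z=0) = 5/144
  weight(Z=1) = 1/36
  weight(Z=2) = 1/48
  weight(Z=3) = 5/144
Total weight = 5/144 + 1/36 + 1/48 + 5/144 = 17/144
P(Z=0 | obs) = 5/144 / 17/144 = 5/17
P(Z=1 | obs) = 1/36 / 17/144 = 4/17
P(Z=2 | obs) = 1/48 / 17/144 = 3/17
P(Z=3 | obs) = 5/144 / 17/144 = 5/17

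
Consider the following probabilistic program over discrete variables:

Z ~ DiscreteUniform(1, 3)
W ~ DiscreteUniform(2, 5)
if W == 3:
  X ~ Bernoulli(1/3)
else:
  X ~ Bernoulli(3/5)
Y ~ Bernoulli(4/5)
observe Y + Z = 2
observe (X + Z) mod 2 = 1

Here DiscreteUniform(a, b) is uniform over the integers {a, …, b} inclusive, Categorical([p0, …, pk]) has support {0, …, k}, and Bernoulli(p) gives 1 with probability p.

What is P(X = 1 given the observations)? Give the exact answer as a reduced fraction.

Enumerate traces; 8 have nonzero weight after conditioning:
  (Z=1, W=2, X=0, Y=1) weight 2/75
  (Z=1, W=3, X=0, Y=1) weight 2/45
  (Z=1, W=4, X=0, Y=1) weight 2/75
  (Z=1, W=5, X=0, Y=1) weight 2/75
  (Z=2, W=2, X=1, Y=0) weight 1/100
  (Z=2, W=3, X=1, Y=0) weight 1/180
  (Z=2, W=4, X=1, Y=0) weight 1/100
  (Z=2, W=5, X=1, Y=0) weight 1/100
Group by X:
  weight(X=0) = 28/225
  weight(X=1) = 8/225
Total weight = 28/225 + 8/225 = 4/25
P(X=0 | obs) = 28/225 / 4/25 = 7/9
P(X=1 | obs) = 8/225 / 4/25 = 2/9

P(X = 1 | obs) = 2/9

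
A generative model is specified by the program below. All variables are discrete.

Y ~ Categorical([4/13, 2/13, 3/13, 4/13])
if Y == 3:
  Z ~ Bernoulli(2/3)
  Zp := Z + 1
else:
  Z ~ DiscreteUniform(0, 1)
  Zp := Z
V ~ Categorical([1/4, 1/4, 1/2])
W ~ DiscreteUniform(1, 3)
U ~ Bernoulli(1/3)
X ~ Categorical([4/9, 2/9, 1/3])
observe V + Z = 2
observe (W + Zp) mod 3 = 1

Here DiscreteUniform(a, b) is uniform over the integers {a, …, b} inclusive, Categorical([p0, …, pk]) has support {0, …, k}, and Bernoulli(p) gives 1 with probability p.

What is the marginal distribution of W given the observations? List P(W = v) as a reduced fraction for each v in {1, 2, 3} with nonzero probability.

Enumerate traces; 48 have nonzero weight after conditioning:
  (Y=0, Z=0, V=2, W=1, U=0, X=0) weight 8/1053
  (Y=0, Z=0, V=2, W=1, U=0, X=1) weight 4/1053
  (Y=0, Z=0, V=2, W=1, U=0, X=2) weight 2/351
  (Y=0, Z=0, V=2, W=1, U=1, X=0) weight 4/1053
  (Y=0, Z=0, V=2, W=1, U=1, X=1) weight 2/1053
  (Y=0, Z=0, V=2, W=1, U=1, X=2) weight 1/351
  (Y=0, Z=1, V=1, W=3, U=0, X=0) weight 4/1053
  (Y=0, Z=1, V=1, W=3, U=0, X=1) weight 2/1053
  (Y=3, Z=1, V=1, W=2, U=0, X=0) weight 16/3159
  … 39 more
Group by W:
  weight(W=1) = 3/52
  weight(W=2) = 2/117
  weight(W=3) = 43/936
Total weight = 3/52 + 2/117 + 43/936 = 113/936
P(W=1 | obs) = 3/52 / 113/936 = 54/113
P(W=2 | obs) = 2/117 / 113/936 = 16/113
P(W=3 | obs) = 43/936 / 113/936 = 43/113

P(W=1) = 54/113, P(W=2) = 16/113, P(W=3) = 43/113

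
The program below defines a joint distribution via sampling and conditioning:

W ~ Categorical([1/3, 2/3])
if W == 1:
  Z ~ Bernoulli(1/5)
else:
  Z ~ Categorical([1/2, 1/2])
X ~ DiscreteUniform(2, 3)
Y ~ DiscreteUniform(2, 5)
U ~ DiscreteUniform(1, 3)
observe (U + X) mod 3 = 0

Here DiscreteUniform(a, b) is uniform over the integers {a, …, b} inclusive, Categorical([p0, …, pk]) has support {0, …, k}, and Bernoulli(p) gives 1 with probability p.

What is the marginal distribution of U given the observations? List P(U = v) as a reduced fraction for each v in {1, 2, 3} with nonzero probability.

P(U=1) = 1/2, P(U=3) = 1/2

Enumerate traces; 32 have nonzero weight after conditioning:
  (W=0, Z=0, X=2, Y=2, U=1) weight 1/144
  (W=0, Z=0, X=2, Y=3, U=1) weight 1/144
  (W=0, Z=0, X=2, Y=4, U=1) weight 1/144
  (W=0, Z=0, X=2, Y=5, U=1) weight 1/144
  (W=0, Z=0, X=3, Y=2, U=3) weight 1/144
  (W=0, Z=0, X=3, Y=3, U=3) weight 1/144
  (W=0, Z=0, X=3, Y=4, U=3) weight 1/144
  (W=0, Z=0, X=3, Y=5, U=3) weight 1/144
  … 24 more
Group by U:
  weight(U=1) = 1/6
  weight(U=3) = 1/6
Total weight = 1/6 + 1/6 = 1/3
P(U=1 | obs) = 1/6 / 1/3 = 1/2
P(U=3 | obs) = 1/6 / 1/3 = 1/2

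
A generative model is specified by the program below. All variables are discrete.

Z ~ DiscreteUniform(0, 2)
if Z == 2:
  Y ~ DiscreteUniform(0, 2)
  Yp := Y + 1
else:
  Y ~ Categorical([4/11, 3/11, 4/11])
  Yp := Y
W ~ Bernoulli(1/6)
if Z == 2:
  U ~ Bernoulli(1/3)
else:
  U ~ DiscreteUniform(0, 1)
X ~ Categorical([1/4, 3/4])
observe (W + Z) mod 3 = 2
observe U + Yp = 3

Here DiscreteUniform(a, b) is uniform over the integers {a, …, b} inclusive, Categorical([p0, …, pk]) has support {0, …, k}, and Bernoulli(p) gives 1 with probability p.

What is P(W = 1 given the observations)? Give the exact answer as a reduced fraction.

P(W = 1 | obs) = 6/61

Enumerate traces; 6 have nonzero weight after conditioning:
  (Z=1, Y=2, W=1, U=1, X=0) weight 1/396
  (Z=1, Y=2, W=1, U=1, X=1) weight 1/132
  (Z=2, Y=1, W=0, U=1, X=0) weight 5/648
  (Z=2, Y=1, W=0, U=1, X=1) weight 5/216
  (Z=2, Y=2, W=0, U=0, X=0) weight 5/324
  (Z=2, Y=2, W=0, U=0, X=1) weight 5/108
Group by W:
  weight(W=0) = 5/54
  weight(W=1) = 1/99
Total weight = 5/54 + 1/99 = 61/594
P(W=0 | obs) = 5/54 / 61/594 = 55/61
P(W=1 | obs) = 1/99 / 61/594 = 6/61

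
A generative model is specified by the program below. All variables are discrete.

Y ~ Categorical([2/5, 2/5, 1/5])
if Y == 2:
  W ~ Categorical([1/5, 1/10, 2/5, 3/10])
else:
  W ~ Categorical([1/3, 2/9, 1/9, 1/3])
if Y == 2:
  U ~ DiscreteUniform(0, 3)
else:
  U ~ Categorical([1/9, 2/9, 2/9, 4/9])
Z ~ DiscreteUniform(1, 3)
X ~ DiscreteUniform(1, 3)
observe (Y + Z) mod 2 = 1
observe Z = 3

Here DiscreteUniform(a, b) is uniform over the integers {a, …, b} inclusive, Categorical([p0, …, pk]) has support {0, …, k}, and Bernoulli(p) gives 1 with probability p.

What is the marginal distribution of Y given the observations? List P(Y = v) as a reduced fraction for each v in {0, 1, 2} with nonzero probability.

P(Y=0) = 2/3, P(Y=2) = 1/3

Enumerate traces; 96 have nonzero weight after conditioning:
  (Y=0, W=0, U=0, Z=3, X=1) weight 2/1215
  (Y=0, W=0, U=0, Z=3, X=2) weight 2/1215
  (Y=0, W=0, U=0, Z=3, X=3) weight 2/1215
  (Y=0, W=0, U=1, Z=3, X=1) weight 4/1215
  (Y=0, W=0, U=1, Z=3, X=2) weight 4/1215
  (Y=0, W=0, U=1, Z=3, X=3) weight 4/1215
  (Y=0, W=0, U=2, Z=3, X=1) weight 4/1215
  (Y=0, W=0, U=2, Z=3, X=2) weight 4/1215
  (Y=2, W=0, U=0, Z=3, X=1) weight 1/900
  … 87 more
Group by Y:
  weight(Y=0) = 2/15
  weight(Y=2) = 1/15
Total weight = 2/15 + 1/15 = 1/5
P(Y=0 | obs) = 2/15 / 1/5 = 2/3
P(Y=2 | obs) = 1/15 / 1/5 = 1/3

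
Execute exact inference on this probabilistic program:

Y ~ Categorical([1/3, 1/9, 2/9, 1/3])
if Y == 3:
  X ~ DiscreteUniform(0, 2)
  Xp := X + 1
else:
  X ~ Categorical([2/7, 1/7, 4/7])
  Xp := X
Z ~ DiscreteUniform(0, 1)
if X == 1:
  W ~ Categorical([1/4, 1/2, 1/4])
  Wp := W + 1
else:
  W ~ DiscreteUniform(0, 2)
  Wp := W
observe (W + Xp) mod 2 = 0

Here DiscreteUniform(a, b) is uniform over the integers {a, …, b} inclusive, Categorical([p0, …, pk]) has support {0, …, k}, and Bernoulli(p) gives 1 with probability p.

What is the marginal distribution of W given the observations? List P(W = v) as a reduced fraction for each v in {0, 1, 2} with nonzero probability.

Enumerate traces; 38 have nonzero weight after conditioning:
  (Y=0, X=0, Z=0, W=0) weight 1/63
  (Y=0, X=0, Z=0, W=2) weight 1/63
  (Y=0, X=0, Z=1, W=0) weight 1/63
  (Y=0, X=0, Z=1, W=2) weight 1/63
  (Y=0, X=1, Z=0, W=1) weight 1/84
  (Y=0, X=1, Z=1, W=1) weight 1/84
  (Y=0, X=2, Z=0, W=0) weight 2/63
  (Y=0, X=2, Z=0, W=2) weight 2/63
  … 30 more
Group by W:
  weight(W=0) = 55/252
  weight(W=1) = 23/189
  weight(W=2) = 55/252
Total weight = 55/252 + 23/189 + 55/252 = 211/378
P(W=0 | obs) = 55/252 / 211/378 = 165/422
P(W=1 | obs) = 23/189 / 211/378 = 46/211
P(W=2 | obs) = 55/252 / 211/378 = 165/422

P(W=0) = 165/422, P(W=1) = 46/211, P(W=2) = 165/422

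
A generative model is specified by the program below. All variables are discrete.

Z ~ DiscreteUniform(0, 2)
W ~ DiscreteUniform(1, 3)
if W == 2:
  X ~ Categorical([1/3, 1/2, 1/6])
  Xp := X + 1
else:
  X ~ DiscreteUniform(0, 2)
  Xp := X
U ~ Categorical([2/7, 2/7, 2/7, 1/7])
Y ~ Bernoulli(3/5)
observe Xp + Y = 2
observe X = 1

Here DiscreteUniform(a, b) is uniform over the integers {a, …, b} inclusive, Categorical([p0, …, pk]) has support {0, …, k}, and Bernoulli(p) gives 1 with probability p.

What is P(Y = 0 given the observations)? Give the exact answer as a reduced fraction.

Enumerate traces; 36 have nonzero weight after conditioning:
  (Z=0, W=1, X=1, U=0, Y=1) weight 2/315
  (Z=0, W=1, X=1, U=1, Y=1) weight 2/315
  (Z=0, W=1, X=1, U=2, Y=1) weight 2/315
  (Z=0, W=1, X=1, U=3, Y=1) weight 1/315
  (Z=0, W=2, X=1, U=0, Y=0) weight 2/315
  (Z=0, W=2, X=1, U=1, Y=0) weight 2/315
  (Z=0, W=2, X=1, U=2, Y=0) weight 2/315
  (Z=0, W=2, X=1, U=3, Y=0) weight 1/315
  … 28 more
Group by Y:
  weight(Y=0) = 1/15
  weight(Y=1) = 2/15
Total weight = 1/15 + 2/15 = 1/5
P(Y=0 | obs) = 1/15 / 1/5 = 1/3
P(Y=1 | obs) = 2/15 / 1/5 = 2/3

P(Y = 0 | obs) = 1/3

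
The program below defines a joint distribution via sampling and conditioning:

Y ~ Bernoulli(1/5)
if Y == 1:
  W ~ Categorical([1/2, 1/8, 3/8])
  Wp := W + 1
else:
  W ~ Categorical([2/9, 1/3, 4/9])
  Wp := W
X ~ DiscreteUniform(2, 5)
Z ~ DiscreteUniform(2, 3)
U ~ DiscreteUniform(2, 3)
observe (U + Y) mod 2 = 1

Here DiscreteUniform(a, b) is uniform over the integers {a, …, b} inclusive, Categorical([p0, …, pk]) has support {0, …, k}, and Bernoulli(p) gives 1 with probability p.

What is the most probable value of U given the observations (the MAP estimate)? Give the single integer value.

argmax_v P(U = v | obs) = 3

Enumerate traces; 48 have nonzero weight after conditioning:
  (Y=0, W=0, X=2, Z=2, U=3) weight 1/90
  (Y=0, W=0, X=2, Z=3, U=3) weight 1/90
  (Y=0, W=0, X=3, Z=2, U=3) weight 1/90
  (Y=0, W=0, X=3, Z=3, U=3) weight 1/90
  (Y=0, W=0, X=4, Z=2, U=3) weight 1/90
  (Y=0, W=0, X=4, Z=3, U=3) weight 1/90
  (Y=0, W=0, X=5, Z=2, U=3) weight 1/90
  (Y=0, W=0, X=5, Z=3, U=3) weight 1/90
  (Y=1, W=0, X=2, Z=2, U=2) weight 1/160
  … 39 more
Group by U:
  weight(U=2) = 1/10
  weight(U=3) = 2/5
Total weight = 1/10 + 2/5 = 1/2
P(U=2 | obs) = 1/10 / 1/2 = 1/5
P(U=3 | obs) = 2/5 / 1/2 = 4/5
argmax = 3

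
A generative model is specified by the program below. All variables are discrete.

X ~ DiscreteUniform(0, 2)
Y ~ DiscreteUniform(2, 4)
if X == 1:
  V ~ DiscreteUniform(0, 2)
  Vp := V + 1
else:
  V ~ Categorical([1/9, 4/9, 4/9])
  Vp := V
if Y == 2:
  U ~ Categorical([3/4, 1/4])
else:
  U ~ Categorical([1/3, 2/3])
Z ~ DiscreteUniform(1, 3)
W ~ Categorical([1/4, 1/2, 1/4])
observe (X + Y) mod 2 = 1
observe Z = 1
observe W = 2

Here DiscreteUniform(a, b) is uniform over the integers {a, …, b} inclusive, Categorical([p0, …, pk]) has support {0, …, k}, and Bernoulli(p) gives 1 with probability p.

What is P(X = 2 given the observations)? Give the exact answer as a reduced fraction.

Enumerate traces; 24 have nonzero weight after conditioning:
  (X=0, Y=3, V=0, U=0, Z=1, W=2) weight 1/2916
  (X=0, Y=3, V=0, U=1, Z=1, W=2) weight 1/1458
  (X=0, Y=3, V=1, U=0, Z=1, W=2) weight 1/729
  (X=0, Y=3, V=1, U=1, Z=1, W=2) weight 2/729
  (X=0, Y=3, V=2, U=0, Z=1, W=2) weight 1/729
  (X=0, Y=3, V=2, U=1, Z=1, W=2) weight 2/729
  (X=1, Y=2, V=0, U=0, Z=1, W=2) weight 1/432
  (X=1, Y=2, V=0, U=1, Z=1, W=2) weight 1/1296
  (X=2, Y=3, V=0, U=0, Z=1, W=2) weight 1/2916
  … 15 more
Group by X:
  weight(X=0) = 1/108
  weight(X=1) = 1/54
  weight(X=2) = 1/108
Total weight = 1/108 + 1/54 + 1/108 = 1/27
P(X=0 | obs) = 1/108 / 1/27 = 1/4
P(X=1 | obs) = 1/54 / 1/27 = 1/2
P(X=2 | obs) = 1/108 / 1/27 = 1/4

P(X = 2 | obs) = 1/4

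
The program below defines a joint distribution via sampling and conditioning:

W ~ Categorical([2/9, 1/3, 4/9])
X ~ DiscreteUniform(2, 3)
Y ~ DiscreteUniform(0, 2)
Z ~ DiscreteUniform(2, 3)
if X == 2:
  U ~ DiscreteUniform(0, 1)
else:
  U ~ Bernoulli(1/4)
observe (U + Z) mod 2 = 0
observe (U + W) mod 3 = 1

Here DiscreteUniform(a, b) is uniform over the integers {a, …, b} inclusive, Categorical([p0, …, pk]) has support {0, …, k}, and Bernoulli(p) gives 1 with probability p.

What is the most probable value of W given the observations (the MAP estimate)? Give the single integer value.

argmax_v P(W = v | obs) = 1

Enumerate traces; 12 have nonzero weight after conditioning:
  (W=0, X=2, Y=0, Z=3, U=1) weight 1/108
  (W=0, X=2, Y=1, Z=3, U=1) weight 1/108
  (W=0, X=2, Y=2, Z=3, U=1) weight 1/108
  (W=0, X=3, Y=0, Z=3, U=1) weight 1/216
  (W=0, X=3, Y=1, Z=3, U=1) weight 1/216
  (W=0, X=3, Y=2, Z=3, U=1) weight 1/216
  (W=1, X=2, Y=0, Z=2, U=0) weight 1/72
  (W=1, X=2, Y=1, Z=2, U=0) weight 1/72
  … 4 more
Group by W:
  weight(W=0) = 1/24
  weight(W=1) = 5/48
Total weight = 1/24 + 5/48 = 7/48
P(W=0 | obs) = 1/24 / 7/48 = 2/7
P(W=1 | obs) = 5/48 / 7/48 = 5/7
argmax = 1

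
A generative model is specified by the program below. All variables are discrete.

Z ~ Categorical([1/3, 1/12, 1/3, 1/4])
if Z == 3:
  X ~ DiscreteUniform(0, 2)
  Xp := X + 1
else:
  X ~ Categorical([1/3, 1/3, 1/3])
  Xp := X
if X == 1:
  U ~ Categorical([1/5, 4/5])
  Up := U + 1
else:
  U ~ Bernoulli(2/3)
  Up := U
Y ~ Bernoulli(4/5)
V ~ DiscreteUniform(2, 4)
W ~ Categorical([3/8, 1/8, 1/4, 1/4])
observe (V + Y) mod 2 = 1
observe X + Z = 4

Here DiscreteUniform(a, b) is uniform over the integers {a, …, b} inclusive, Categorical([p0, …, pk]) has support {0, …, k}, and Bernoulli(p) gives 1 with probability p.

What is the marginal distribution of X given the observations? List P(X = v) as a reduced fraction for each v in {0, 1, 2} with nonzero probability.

P(X=1) = 3/7, P(X=2) = 4/7

Enumerate traces; 48 have nonzero weight after conditioning:
  (Z=2, X=2, U=0, Y=0, V=3, W=0) weight 1/1080
  (Z=2, X=2, U=0, Y=0, V=3, W=1) weight 1/3240
  (Z=2, X=2, U=0, Y=0, V=3, W=2) weight 1/1620
  (Z=2, X=2, U=0, Y=0, V=3, W=3) weight 1/1620
  (Z=2, X=2, U=0, Y=1, V=2, W=0) weight 1/270
  (Z=2, X=2, U=0, Y=1, V=2, W=1) weight 1/810
  (Z=2, X=2, U=0, Y=1, V=2, W=2) weight 1/405
  (Z=2, X=2, U=0, Y=1, V=2, W=3) weight 1/405
  (Z=3, X=1, U=0, Y=0, V=3, W=0) weight 1/2400
  … 39 more
Group by X:
  weight(X=1) = 1/20
  weight(X=2) = 1/15
Total weight = 1/20 + 1/15 = 7/60
P(X=1 | obs) = 1/20 / 7/60 = 3/7
P(X=2 | obs) = 1/15 / 7/60 = 4/7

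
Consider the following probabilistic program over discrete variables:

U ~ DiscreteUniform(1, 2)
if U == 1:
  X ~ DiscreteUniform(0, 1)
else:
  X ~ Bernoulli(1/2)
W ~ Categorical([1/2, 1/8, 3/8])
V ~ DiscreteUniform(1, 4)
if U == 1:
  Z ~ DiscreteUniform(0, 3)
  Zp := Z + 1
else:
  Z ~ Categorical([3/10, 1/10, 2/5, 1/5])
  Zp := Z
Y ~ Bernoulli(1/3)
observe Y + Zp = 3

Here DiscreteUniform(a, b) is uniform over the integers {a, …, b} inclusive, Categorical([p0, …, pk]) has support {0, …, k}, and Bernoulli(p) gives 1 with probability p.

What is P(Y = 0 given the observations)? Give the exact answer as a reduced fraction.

P(Y = 0 | obs) = 18/31

Enumerate traces; 96 have nonzero weight after conditioning:
  (U=1, X=0, W=0, V=1, Z=1, Y=1) weight 1/384
  (U=1, X=0, W=0, V=1, Z=2, Y=0) weight 1/192
  (U=1, X=0, W=0, V=2, Z=1, Y=1) weight 1/384
  (U=1, X=0, W=0, V=2, Z=2, Y=0) weight 1/192
  (U=1, X=0, W=0, V=3, Z=1, Y=1) weight 1/384
  (U=1, X=0, W=0, V=3, Z=2, Y=0) weight 1/192
  (U=1, X=0, W=0, V=4, Z=1, Y=1) weight 1/384
  (U=1, X=0, W=0, V=4, Z=2, Y=0) weight 1/192
  … 88 more
Group by Y:
  weight(Y=0) = 3/20
  weight(Y=1) = 13/120
Total weight = 3/20 + 13/120 = 31/120
P(Y=0 | obs) = 3/20 / 31/120 = 18/31
P(Y=1 | obs) = 13/120 / 31/120 = 13/31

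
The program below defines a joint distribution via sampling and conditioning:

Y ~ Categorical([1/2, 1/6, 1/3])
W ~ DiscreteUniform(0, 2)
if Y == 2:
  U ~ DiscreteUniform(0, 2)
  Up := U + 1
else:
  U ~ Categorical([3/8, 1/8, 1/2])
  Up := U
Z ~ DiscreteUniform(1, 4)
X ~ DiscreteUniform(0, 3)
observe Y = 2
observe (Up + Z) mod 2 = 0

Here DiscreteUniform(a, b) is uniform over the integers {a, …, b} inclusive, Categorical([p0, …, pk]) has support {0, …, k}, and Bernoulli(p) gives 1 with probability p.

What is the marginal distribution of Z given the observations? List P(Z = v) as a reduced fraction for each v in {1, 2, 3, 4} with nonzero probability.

P(Z=1) = 1/3, P(Z=2) = 1/6, P(Z=3) = 1/3, P(Z=4) = 1/6

Enumerate traces; 72 have nonzero weight after conditioning:
  (Y=2, W=0, U=0, Z=1, X=0) weight 1/432
  (Y=2, W=0, U=0, Z=1, X=1) weight 1/432
  (Y=2, W=0, U=0, Z=1, X=2) weight 1/432
  (Y=2, W=0, U=0, Z=1, X=3) weight 1/432
  (Y=2, W=0, U=0, Z=3, X=0) weight 1/432
  (Y=2, W=0, U=0, Z=3, X=1) weight 1/432
  (Y=2, W=0, U=0, Z=3, X=2) weight 1/432
  (Y=2, W=0, U=0, Z=3, X=3) weight 1/432
  (Y=2, W=0, U=1, Z=2, X=0) weight 1/432
  (Y=2, W=0, U=1, Z=4, X=0) weight 1/432
  … 62 more
Group by Z:
  weight(Z=1) = 1/18
  weight(Z=2) = 1/36
  weight(Z=3) = 1/18
  weight(Z=4) = 1/36
Total weight = 1/18 + 1/36 + 1/18 + 1/36 = 1/6
P(Z=1 | obs) = 1/18 / 1/6 = 1/3
P(Z=2 | obs) = 1/36 / 1/6 = 1/6
P(Z=3 | obs) = 1/18 / 1/6 = 1/3
P(Z=4 | obs) = 1/36 / 1/6 = 1/6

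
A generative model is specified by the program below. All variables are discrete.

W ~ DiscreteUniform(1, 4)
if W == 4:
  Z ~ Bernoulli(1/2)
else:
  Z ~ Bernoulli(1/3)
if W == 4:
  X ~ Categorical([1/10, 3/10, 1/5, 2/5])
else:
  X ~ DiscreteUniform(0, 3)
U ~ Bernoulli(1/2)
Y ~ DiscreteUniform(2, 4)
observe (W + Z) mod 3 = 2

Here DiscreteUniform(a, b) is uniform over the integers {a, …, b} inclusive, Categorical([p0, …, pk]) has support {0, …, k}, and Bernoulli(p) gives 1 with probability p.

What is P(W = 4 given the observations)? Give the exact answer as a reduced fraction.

P(W = 4 | obs) = 1/3

Enumerate traces; 72 have nonzero weight after conditioning:
  (W=1, Z=1, X=0, U=0, Y=2) weight 1/288
  (W=1, Z=1, X=0, U=0, Y=3) weight 1/288
  (W=1, Z=1, X=0, U=0, Y=4) weight 1/288
  (W=1, Z=1, X=0, U=1, Y=2) weight 1/288
  (W=1, Z=1, X=0, U=1, Y=3) weight 1/288
  (W=1, Z=1, X=0, U=1, Y=4) weight 1/288
  (W=1, Z=1, X=1, U=0, Y=2) weight 1/288
  (W=1, Z=1, X=1, U=0, Y=3) weight 1/288
  (W=2, Z=0, X=0, U=0, Y=2) weight 1/144
  (W=4, Z=1, X=0, U=0, Y=2) weight 1/480
  … 62 more
Group by W:
  weight(W=1) = 1/12
  weight(W=2) = 1/6
  weight(W=4) = 1/8
Total weight = 1/12 + 1/6 + 1/8 = 3/8
P(W=1 | obs) = 1/12 / 3/8 = 2/9
P(W=2 | obs) = 1/6 / 3/8 = 4/9
P(W=4 | obs) = 1/8 / 3/8 = 1/3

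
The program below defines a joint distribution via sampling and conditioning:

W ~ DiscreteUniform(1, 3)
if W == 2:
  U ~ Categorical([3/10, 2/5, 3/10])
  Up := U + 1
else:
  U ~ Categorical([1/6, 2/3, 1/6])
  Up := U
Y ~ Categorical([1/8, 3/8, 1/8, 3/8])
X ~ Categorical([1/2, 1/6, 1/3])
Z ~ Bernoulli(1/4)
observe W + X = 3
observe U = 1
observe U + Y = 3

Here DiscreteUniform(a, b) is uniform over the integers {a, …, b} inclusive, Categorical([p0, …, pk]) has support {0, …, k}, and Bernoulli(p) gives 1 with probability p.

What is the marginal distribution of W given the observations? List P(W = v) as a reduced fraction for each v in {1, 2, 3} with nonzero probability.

P(W=1) = 5/14, P(W=2) = 3/28, P(W=3) = 15/28

Enumerate traces; 6 have nonzero weight after conditioning:
  (W=1, U=1, Y=2, X=2, Z=0) weight 1/144
  (W=1, U=1, Y=2, X=2, Z=1) weight 1/432
  (W=2, U=1, Y=2, X=1, Z=0) weight 1/480
  (W=2, U=1, Y=2, X=1, Z=1) weight 1/1440
  (W=3, U=1, Y=2, X=0, Z=0) weight 1/96
  (W=3, U=1, Y=2, X=0, Z=1) weight 1/288
Group by W:
  weight(W=1) = 1/108
  weight(W=2) = 1/360
  weight(W=3) = 1/72
Total weight = 1/108 + 1/360 + 1/72 = 7/270
P(W=1 | obs) = 1/108 / 7/270 = 5/14
P(W=2 | obs) = 1/360 / 7/270 = 3/28
P(W=3 | obs) = 1/72 / 7/270 = 15/28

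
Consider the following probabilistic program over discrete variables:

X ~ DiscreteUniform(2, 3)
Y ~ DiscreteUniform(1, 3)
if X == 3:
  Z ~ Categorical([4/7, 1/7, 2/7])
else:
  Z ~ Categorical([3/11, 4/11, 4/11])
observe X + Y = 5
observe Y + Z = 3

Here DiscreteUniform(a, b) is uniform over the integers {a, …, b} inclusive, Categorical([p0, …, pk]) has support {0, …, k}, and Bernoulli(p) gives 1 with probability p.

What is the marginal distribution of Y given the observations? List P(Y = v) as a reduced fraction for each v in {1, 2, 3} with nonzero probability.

P(Y=2) = 11/32, P(Y=3) = 21/32

Enumerate traces; 2 have nonzero weight after conditioning:
  (X=2, Y=3, Z=0) weight 1/22
  (X=3, Y=2, Z=1) weight 1/42
Group by Y:
  weight(Y=2) = 1/42
  weight(Y=3) = 1/22
Total weight = 1/42 + 1/22 = 16/231
P(Y=2 | obs) = 1/42 / 16/231 = 11/32
P(Y=3 | obs) = 1/22 / 16/231 = 21/32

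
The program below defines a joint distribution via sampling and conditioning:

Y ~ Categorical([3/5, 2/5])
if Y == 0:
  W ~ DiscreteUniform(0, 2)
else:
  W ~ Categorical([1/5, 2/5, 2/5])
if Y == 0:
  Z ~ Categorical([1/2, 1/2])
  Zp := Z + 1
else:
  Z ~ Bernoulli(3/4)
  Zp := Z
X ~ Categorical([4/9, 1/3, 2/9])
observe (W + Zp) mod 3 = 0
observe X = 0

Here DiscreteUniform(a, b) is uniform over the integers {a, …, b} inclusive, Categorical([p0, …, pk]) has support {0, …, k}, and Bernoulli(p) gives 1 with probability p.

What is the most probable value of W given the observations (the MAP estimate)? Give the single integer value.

argmax_v P(W = v | obs) = 2

Enumerate traces; 4 have nonzero weight after conditioning:
  (Y=0, W=1, Z=1, X=0) weight 2/45
  (Y=0, W=2, Z=0, X=0) weight 2/45
  (Y=1, W=0, Z=0, X=0) weight 2/225
  (Y=1, W=2, Z=1, X=0) weight 4/75
Group by W:
  weight(W=0) = 2/225
  weight(W=1) = 2/45
  weight(W=2) = 22/225
Total weight = 2/225 + 2/45 + 22/225 = 34/225
P(W=0 | obs) = 2/225 / 34/225 = 1/17
P(W=1 | obs) = 2/45 / 34/225 = 5/17
P(W=2 | obs) = 22/225 / 34/225 = 11/17
argmax = 2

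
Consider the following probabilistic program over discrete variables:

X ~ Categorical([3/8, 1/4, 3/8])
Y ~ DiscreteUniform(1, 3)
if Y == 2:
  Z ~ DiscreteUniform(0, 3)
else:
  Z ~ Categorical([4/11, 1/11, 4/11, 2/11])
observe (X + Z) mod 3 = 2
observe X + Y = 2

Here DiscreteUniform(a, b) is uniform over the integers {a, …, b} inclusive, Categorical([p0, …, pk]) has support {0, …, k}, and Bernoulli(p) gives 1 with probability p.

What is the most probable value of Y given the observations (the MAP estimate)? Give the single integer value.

Enumerate traces; 2 have nonzero weight after conditioning:
  (X=0, Y=2, Z=2) weight 1/32
  (X=1, Y=1, Z=1) weight 1/132
Group by Y:
  weight(Y=1) = 1/132
  weight(Y=2) = 1/32
Total weight = 1/132 + 1/32 = 41/1056
P(Y=1 | obs) = 1/132 / 41/1056 = 8/41
P(Y=2 | obs) = 1/32 / 41/1056 = 33/41
argmax = 2

argmax_v P(Y = v | obs) = 2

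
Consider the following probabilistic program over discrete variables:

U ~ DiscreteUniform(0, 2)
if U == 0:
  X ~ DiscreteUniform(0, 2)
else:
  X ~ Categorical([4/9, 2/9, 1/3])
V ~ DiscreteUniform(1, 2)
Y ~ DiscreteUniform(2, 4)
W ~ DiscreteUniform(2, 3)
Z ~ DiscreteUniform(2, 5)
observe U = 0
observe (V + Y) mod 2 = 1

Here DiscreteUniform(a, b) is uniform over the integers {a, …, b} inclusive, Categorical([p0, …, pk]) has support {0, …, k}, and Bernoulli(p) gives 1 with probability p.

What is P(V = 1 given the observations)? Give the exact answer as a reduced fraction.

P(V = 1 | obs) = 2/3

Enumerate traces; 72 have nonzero weight after conditioning:
  (U=0, X=0, V=1, Y=2, W=2, Z=2) weight 1/432
  (U=0, X=0, V=1, Y=2, W=2, Z=3) weight 1/432
  (U=0, X=0, V=1, Y=2, W=2, Z=4) weight 1/432
  (U=0, X=0, V=1, Y=2, W=2, Z=5) weight 1/432
  (U=0, X=0, V=1, Y=2, W=3, Z=2) weight 1/432
  (U=0, X=0, V=1, Y=2, W=3, Z=3) weight 1/432
  (U=0, X=0, V=1, Y=2, W=3, Z=4) weight 1/432
  (U=0, X=0, V=1, Y=2, W=3, Z=5) weight 1/432
  (U=0, X=0, V=2, Y=3, W=2, Z=2) weight 1/432
  … 63 more
Group by V:
  weight(V=1) = 1/9
  weight(V=2) = 1/18
Total weight = 1/9 + 1/18 = 1/6
P(V=1 | obs) = 1/9 / 1/6 = 2/3
P(V=2 | obs) = 1/18 / 1/6 = 1/3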